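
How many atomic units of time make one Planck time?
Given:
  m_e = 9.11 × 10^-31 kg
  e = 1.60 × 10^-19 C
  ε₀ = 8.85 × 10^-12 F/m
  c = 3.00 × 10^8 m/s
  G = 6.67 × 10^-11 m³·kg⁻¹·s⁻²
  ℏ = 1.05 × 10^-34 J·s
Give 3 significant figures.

2.24 × 10^-27

Planck time: t_P = √(ℏG/c⁵) = 5.37 × 10^-44 s
atomic unit of time: τ_au = (4πε₀)²ℏ³/(m_e e⁴) = 2.40 × 10^-17 s
ratio = 5.37 × 10^-44 / 2.40 × 10^-17 = 2.24 × 10^-27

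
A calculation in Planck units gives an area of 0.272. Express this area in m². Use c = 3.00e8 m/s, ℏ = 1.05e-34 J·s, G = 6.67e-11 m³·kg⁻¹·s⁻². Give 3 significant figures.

7.06e-71 m²

One Planck area: A_P = ℏG/c³ = 2.59e-70 m².
0.272 × 2.59e-70 m² = 7.06e-71 m²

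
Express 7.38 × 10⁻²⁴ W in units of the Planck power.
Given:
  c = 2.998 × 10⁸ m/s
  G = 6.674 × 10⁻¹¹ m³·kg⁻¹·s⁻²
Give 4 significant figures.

2.034 × 10⁻⁷⁶

Planck power: P_P = c⁵/G = 3.629 × 10⁵² W.
7.38 × 10⁻²⁴ / 3.629 × 10⁵² = 2.034 × 10⁻⁷⁶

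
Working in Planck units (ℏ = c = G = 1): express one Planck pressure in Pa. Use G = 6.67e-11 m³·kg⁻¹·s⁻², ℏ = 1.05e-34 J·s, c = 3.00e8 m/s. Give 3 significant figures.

The unique combination of the constants set to 1 with dimensions of pressure is p_P = c⁷/(ℏG²).
  = 2.19e59 / 4.67e-55
  = 4.68e113 Pa

4.68e113 Pa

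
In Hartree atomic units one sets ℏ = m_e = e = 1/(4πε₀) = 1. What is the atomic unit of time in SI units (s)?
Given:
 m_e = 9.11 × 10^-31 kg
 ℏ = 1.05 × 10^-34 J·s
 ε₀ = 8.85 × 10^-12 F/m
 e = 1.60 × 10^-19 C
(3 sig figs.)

τ_au = (4πε₀)²ℏ³/(m_e e⁴)
E_h = 4.38 × 10^-18 J
ℏ/E_h = 2.40 × 10^-17 s

2.40 × 10^-17 s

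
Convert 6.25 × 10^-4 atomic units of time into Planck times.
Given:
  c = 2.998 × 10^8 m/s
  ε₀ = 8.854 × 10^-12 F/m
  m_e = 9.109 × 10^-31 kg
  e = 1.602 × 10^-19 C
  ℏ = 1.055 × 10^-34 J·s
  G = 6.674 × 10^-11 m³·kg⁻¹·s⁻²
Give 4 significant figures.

atomic unit of time: τ_au = (4πε₀)²ℏ³/(m_e e⁴) = 2.423 × 10^-17 s
Planck time: t_P = √(ℏG/c⁵) = 5.392 × 10^-44 s
6.25 × 10^-4 × 2.423 × 10^-17 / 5.392 × 10^-44 = 2.809 × 10^23

2.809 × 10^23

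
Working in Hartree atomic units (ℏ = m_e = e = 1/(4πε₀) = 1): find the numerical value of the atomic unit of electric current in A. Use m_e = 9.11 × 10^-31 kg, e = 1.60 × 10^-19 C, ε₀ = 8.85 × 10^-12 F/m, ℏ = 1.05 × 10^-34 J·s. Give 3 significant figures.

6.67 × 10^-3 A

The unique combination of the constants set to 1 with dimensions of current is I_au = e E_h/ℏ = m_e e⁵/((4πε₀)²ℏ³).
E_h = 4.38 × 10^-18 J
e·E_h/ℏ = 6.67 × 10^-3 A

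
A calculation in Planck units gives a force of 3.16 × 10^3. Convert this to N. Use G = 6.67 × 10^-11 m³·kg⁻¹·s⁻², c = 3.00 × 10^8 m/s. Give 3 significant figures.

One Planck force: F_P = c⁴/G = 1.21 × 10^44 N.
3.16 × 10^3 × 1.21 × 10^44 N = 3.84 × 10^47 N

3.84 × 10^47 N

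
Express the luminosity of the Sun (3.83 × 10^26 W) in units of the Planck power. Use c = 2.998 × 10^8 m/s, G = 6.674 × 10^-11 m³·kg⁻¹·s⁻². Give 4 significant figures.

Planck power: P_P = c⁵/G = 3.629 × 10^52 W.
3.83 × 10^26 / 3.629 × 10^52 = 1.055 × 10^-26

1.055 × 10^-26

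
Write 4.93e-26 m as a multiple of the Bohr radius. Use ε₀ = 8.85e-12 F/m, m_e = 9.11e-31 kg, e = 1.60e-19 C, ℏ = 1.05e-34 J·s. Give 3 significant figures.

Bohr radius: a₀ = 4πε₀ℏ²/(m_e e²) = 5.26e-11 m.
4.93e-26 / 5.26e-11 = 9.38e-16

9.38e-16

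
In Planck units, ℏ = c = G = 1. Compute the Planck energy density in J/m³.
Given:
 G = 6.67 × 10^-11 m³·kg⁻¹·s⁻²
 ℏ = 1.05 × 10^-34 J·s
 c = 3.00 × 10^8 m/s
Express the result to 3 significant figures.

The unique combination of the constants set to 1 with dimensions of energy density is u_P = c⁷/(ℏG²).
  = 2.19 × 10^59 / 4.67 × 10^-55
  = 4.68 × 10^113 J/m³

4.68 × 10^113 J/m³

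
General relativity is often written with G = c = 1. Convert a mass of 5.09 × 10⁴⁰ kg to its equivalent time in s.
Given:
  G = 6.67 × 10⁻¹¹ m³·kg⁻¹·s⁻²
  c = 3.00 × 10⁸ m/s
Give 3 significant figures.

Mass → time via G/c³.
5.09 × 10⁴⁰ kg × (G/c³) = 1.26 × 10⁵ s

1.26 × 10⁵ s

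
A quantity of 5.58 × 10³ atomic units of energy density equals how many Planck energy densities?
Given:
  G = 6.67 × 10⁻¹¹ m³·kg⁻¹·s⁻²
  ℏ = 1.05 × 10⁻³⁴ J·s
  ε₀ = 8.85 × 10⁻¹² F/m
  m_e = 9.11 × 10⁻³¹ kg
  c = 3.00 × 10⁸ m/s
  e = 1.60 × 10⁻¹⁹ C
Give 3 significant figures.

3.59 × 10⁻⁹⁷

atomic unit of energy density: u_au = E_h/a₀³ = m_e⁴e¹⁰/((4πε₀)⁵ℏ⁸) = 3.01 × 10¹³ J/m³
Planck energy density: u_P = c⁷/(ℏG²) = 4.68 × 10¹¹³ J/m³
5.58 × 10³ × 3.01 × 10¹³ / 4.68 × 10¹¹³ = 3.59 × 10⁻⁹⁷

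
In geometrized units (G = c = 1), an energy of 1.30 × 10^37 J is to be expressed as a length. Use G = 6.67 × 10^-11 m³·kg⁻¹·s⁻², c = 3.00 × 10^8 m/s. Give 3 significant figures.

1.07 × 10^-7 m

Energy → length via G/c⁴.
1.30 × 10^37 J × (G/c⁴) = 1.07 × 10^-7 m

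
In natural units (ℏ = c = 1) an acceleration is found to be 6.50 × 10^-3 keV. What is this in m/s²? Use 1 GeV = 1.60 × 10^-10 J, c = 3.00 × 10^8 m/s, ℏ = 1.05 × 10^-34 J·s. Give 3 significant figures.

Acceleration is [L]/[T]² = c·[E]/ℏ.
1 GeV → c/ℏ × (1 GeV in J) = 4.57 × 10^32 m/s².
Convert the energy scale: 6.50 × 10^-3 keV = 6.50 × 10^-9 GeV.
Result: 6.50 × 10^-9 × 4.57 × 10^32 = 2.97 × 10^24 m/s².

2.97 × 10^24 m/s²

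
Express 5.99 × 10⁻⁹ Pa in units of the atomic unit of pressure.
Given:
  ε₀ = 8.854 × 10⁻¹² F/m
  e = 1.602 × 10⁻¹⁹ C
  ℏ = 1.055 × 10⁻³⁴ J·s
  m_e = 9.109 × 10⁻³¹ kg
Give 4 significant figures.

atomic unit of pressure: P_au = E_h/a₀³ = m_e⁴e¹⁰/((4πε₀)⁵ℏ⁸) = 2.929 × 10¹³ Pa.
5.99 × 10⁻⁹ / 2.929 × 10¹³ = 2.045 × 10⁻²²

2.045 × 10⁻²²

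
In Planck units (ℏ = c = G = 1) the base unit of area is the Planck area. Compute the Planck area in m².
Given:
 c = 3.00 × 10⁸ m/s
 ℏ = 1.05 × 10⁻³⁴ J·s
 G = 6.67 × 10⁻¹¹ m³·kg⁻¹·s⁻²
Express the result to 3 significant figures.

2.59 × 10⁻⁷⁰ m²

A_P = ℏG/c³
  = 7.00 × 10⁻⁴⁵ / 2.70 × 10²⁵
  = 2.59 × 10⁻⁷⁰ m²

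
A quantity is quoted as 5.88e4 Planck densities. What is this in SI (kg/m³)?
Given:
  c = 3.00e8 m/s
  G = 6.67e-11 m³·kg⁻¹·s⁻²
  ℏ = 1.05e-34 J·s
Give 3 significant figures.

One Planck density: ρ_P = c⁵/(ℏG²) = 5.20e96 kg/m³.
5.88e4 × 5.20e96 kg/m³ = 3.06e101 kg/m³

3.06e101 kg/m³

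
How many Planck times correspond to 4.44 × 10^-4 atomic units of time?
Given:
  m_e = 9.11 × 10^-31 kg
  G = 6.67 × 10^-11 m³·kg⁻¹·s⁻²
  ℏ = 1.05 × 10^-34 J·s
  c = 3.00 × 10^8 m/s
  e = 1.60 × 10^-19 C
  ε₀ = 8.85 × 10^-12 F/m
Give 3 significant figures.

1.98 × 10^23

atomic unit of time: τ_au = (4πε₀)²ℏ³/(m_e e⁴) = 2.40 × 10^-17 s
Planck time: t_P = √(ℏG/c⁵) = 5.37 × 10^-44 s
4.44 × 10^-4 × 2.40 × 10^-17 / 5.37 × 10^-44 = 1.98 × 10^23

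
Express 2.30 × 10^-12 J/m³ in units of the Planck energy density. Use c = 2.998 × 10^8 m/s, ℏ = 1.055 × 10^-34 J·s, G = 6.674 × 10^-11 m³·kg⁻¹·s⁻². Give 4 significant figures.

Planck energy density: u_P = c⁷/(ℏG²) = 4.632 × 10^113 J/m³.
2.30 × 10^-12 / 4.632 × 10^113 = 4.965 × 10^-126

4.965 × 10^-126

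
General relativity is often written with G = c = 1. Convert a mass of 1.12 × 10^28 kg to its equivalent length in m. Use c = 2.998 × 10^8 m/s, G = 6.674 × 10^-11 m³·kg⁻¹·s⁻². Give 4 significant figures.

8.317 m

In G = c = 1 units mass has dimensions of length; the conversion factor is G/c².
1.12 × 10^28 kg × (G/c²) = 8.317 m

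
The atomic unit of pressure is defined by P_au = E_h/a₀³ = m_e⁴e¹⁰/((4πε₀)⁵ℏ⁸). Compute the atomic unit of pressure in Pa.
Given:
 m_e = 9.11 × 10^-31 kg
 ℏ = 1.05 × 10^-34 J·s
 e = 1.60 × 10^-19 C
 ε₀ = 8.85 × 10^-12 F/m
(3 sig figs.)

3.01 × 10^13 Pa

P_au = E_h/a₀³ = m_e⁴e¹⁰/((4πε₀)⁵ℏ⁸)
E_h = 4.38 × 10^-18 J
a₀ = 5.26 × 10^-11 m
E_h/a₀³ = 3.01 × 10^13 Pa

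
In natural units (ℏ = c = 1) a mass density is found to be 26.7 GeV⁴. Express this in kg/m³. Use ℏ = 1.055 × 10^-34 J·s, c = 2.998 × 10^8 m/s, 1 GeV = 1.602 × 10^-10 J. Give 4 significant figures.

6.184 × 10^21 kg/m³

Mass density is [E]/(c²[L]³) = [E]⁴/(ℏ³c⁵).
1 GeV⁴ → 1/(ℏ³c⁵) × (1 GeV in J)⁴ = 2.316 × 10^20 kg/m³.
Result: 26.7 × 2.316 × 10^20 = 6.184 × 10^21 kg/m³.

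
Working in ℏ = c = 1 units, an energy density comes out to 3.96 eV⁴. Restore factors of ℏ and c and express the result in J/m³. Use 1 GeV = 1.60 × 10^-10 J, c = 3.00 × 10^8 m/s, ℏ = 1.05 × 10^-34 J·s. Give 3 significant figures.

83 J/m³

[E]/[L]³ = [E]⁴/(ℏc)³; restore (ℏc)⁻³.
1 GeV⁴ → 1/(ℏc)³ × (1 GeV in J)⁴ = 2.10 × 10^37 J/m³.
Convert the energy scale: 3.96 eV⁴ = 3.96 × 10^-36 GeV⁴.
Result: 3.96 × 10^-36 × 2.10 × 10^37 = 83 J/m³.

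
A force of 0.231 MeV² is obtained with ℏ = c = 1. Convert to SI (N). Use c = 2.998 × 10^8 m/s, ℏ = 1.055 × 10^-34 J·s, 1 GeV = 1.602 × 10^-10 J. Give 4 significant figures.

0.1874 N

Force is [E]/[L] = [E]²/(ℏc); restore (ℏc)⁻¹.
1 GeV² → 1/(ℏc) × (1 GeV in J)² = 8.114 × 10^5 N.
Convert the energy scale: 0.231 MeV² = 2.31 × 10^-7 GeV².
Result: 2.31 × 10^-7 × 8.114 × 10^5 = 0.1874 N.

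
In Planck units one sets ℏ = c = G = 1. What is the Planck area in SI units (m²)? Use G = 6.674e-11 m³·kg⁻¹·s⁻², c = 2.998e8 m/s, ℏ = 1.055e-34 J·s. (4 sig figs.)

2.613e-70 m²

A_P = ℏG/c³
  = 7.041e-45 / 2.695e25
  = 2.613e-70 m²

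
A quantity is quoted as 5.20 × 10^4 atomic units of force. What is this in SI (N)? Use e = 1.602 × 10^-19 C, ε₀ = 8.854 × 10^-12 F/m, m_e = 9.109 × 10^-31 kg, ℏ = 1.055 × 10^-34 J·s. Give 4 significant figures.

4.274 × 10^-3 N

One atomic unit of force: F_au = E_h/a₀ = m_e²e⁶/((4πε₀)³ℏ⁴) = 8.220 × 10^-8 N.
5.20 × 10^4 × 8.220 × 10^-8 N = 4.274 × 10^-3 N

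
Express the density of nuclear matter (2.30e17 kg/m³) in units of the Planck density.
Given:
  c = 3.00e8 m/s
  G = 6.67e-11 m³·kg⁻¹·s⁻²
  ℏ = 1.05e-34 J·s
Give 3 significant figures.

Planck density: ρ_P = c⁵/(ℏG²) = 5.20e96 kg/m³.
2.30e17 / 5.20e96 = 4.42e-80

4.42e-80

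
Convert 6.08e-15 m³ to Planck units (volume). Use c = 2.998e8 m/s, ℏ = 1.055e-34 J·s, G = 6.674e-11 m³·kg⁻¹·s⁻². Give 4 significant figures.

1.439e90

Planck volume: V_P = (ℏG/c³)^(3/2) = 4.224e-105 m³.
6.08e-15 / 4.224e-105 = 1.439e90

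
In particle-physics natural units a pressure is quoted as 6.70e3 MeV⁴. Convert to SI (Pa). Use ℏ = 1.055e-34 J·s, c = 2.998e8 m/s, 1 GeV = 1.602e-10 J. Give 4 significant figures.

Pressure is [E]/[L]³ = [E]⁴/(ℏc)³.
1 GeV⁴ → 1/(ℏc)³ × (1 GeV in J)⁴ = 2.082e37 Pa.
Convert the energy scale: 6.70e3 MeV⁴ = 6.70e-9 GeV⁴.
Result: 6.70e-9 × 2.082e37 = 1.395e29 Pa.

1.395e29 Pa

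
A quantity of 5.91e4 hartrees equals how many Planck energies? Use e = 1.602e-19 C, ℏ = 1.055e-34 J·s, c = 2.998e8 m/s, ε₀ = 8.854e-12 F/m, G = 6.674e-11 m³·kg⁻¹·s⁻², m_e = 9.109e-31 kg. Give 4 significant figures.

1.315e-22

hartree: E_h = m_e e⁴/(4πε₀ℏ)² = 4.354e-18 J
Planck energy: E_P = √(ℏc⁵/G) = 1.957e9 J
5.91e4 × 4.354e-18 / 1.957e9 = 1.315e-22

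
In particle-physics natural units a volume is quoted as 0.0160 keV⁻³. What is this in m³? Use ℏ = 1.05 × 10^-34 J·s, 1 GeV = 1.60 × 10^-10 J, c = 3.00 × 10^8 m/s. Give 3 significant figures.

Volume is [L]³ = [E]⁻³·(ℏc)³.
1 GeV⁻³ → (ℏc)³ × (1 GeV in J)⁻³ = 7.63 × 10^-48 m³.
Convert the energy scale: 0.0160 keV⁻³ = 1.60 × 10^16 GeV⁻³.
Result: 1.60 × 10^16 × 7.63 × 10^-48 = 1.22 × 10^-31 m³.

1.22 × 10^-31 m³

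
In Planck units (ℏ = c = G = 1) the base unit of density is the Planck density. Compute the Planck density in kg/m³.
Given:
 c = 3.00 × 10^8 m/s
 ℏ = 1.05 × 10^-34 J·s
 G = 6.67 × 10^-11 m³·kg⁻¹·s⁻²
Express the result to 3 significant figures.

ρ_P = c⁵/(ℏG²)
  = 2.43 × 10^42 / 4.67 × 10^-55
  = 5.20 × 10^96 kg/m³

5.20 × 10^96 kg/m³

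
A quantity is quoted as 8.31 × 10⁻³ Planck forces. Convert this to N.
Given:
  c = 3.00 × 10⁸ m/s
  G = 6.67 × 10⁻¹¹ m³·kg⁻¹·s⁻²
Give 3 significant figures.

1.01 × 10⁴² N

One Planck force: F_P = c⁴/G = 1.21 × 10⁴⁴ N.
8.31 × 10⁻³ × 1.21 × 10⁴⁴ N = 1.01 × 10⁴² N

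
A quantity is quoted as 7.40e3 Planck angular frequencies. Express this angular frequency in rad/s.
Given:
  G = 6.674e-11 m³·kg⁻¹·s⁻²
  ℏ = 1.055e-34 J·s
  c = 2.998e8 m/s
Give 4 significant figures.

One Planck angular frequency: ω_P = √(c⁵/(ℏG)) = 1.855e43 rad/s.
7.40e3 × 1.855e43 rad/s = 1.372e47 rad/s

1.372e47 rad/s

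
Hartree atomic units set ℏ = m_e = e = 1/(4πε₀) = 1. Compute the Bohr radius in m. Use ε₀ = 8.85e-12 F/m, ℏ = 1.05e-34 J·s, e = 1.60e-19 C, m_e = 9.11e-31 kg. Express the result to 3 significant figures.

5.26e-11 m

The unique combination of the constants set to 1 with dimensions of length is a₀ = 4πε₀ℏ²/(m_e e²).
  = 1.23e-78 / 2.33e-68
  = 5.26e-11 m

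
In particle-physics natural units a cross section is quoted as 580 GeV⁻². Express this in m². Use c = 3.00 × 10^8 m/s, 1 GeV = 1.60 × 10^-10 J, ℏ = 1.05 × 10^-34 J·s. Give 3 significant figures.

2.25 × 10^-29 m²

Area is [L]² = [E]⁻²·(ℏc)²; restore (ℏc)².
1 GeV⁻² → (ℏc)² × (1 GeV in J)⁻² = 3.88 × 10^-32 m².
Result: 580 × 3.88 × 10^-32 = 2.25 × 10^-29 m².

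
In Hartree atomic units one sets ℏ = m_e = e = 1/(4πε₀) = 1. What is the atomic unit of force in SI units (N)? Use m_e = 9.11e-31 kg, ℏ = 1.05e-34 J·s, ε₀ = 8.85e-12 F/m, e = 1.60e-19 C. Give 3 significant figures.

8.33e-8 N

F_au = E_h/a₀ = m_e²e⁶/((4πε₀)³ℏ⁴)
E_h = 4.38e-18 J
a₀ = 5.26e-11 m
E_h/a₀ = 8.33e-8 N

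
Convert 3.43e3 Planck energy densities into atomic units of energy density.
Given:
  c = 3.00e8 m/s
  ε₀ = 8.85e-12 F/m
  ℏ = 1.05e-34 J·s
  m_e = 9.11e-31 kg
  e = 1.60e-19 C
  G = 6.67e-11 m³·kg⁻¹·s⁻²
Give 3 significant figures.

5.33e103

Planck energy density: u_P = c⁷/(ℏG²) = 4.68e113 J/m³
atomic unit of energy density: u_au = E_h/a₀³ = m_e⁴e¹⁰/((4πε₀)⁵ℏ⁸) = 3.01e13 J/m³
3.43e3 × 4.68e113 / 3.01e13 = 5.33e103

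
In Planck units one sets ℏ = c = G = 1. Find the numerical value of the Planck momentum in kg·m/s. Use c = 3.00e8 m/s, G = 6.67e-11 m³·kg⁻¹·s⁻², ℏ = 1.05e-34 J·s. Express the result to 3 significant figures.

p_P = √(ℏc³/G)
  = √(42.5)
  = 6.52 kg·m/s

6.52 kg·m/s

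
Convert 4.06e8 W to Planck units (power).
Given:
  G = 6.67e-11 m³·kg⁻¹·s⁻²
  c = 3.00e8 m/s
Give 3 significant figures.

Planck power: P_P = c⁵/G = 3.64e52 W.
4.06e8 / 3.64e52 = 1.11e-44

1.11e-44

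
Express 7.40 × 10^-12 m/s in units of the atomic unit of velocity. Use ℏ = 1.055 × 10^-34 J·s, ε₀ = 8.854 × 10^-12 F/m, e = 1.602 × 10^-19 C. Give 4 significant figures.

atomic unit of velocity: v_au = e²/(4πε₀ℏ) = 2.186 × 10^6 m/s.
7.40 × 10^-12 / 2.186 × 10^6 = 3.385 × 10^-18

3.385 × 10^-18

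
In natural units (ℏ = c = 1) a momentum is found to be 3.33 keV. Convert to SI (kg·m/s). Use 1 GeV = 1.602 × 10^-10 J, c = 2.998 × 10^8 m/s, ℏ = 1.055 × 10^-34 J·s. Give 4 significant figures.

1.779 × 10^-24 kg·m/s

Momentum is [E]/c; divide by c.
1 GeV → 1/c × (1 GeV in J) = 5.344 × 10^-19 kg·m/s.
Convert the energy scale: 3.33 keV = 3.33 × 10^-6 GeV.
Result: 3.33 × 10^-6 × 5.344 × 10^-19 = 1.779 × 10^-24 kg·m/s.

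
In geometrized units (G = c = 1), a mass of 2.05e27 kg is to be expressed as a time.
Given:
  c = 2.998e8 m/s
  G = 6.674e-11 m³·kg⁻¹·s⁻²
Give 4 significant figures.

Mass → time via G/c³.
2.05e27 kg × (G/c³) = 5.077e-9 s

5.077e-9 s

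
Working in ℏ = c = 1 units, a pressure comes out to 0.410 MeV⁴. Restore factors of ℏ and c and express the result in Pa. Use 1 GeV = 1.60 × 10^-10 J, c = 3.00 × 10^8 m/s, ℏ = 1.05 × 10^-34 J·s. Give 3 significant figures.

Pressure is [E]/[L]³ = [E]⁴/(ℏc)³.
1 GeV⁴ → 1/(ℏc)³ × (1 GeV in J)⁴ = 2.10 × 10^37 Pa.
Convert the energy scale: 0.410 MeV⁴ = 4.10 × 10^-13 GeV⁴.
Result: 4.10 × 10^-13 × 2.10 × 10^37 = 8.60 × 10^24 Pa.

8.60 × 10^24 Pa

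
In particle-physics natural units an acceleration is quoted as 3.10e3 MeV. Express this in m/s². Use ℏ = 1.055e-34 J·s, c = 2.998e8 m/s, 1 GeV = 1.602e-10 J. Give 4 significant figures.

Acceleration is [L]/[T]² = c·[E]/ℏ.
1 GeV → c/ℏ × (1 GeV in J) = 4.552e32 m/s².
Convert the energy scale: 3.10e3 MeV = 3.10 GeV.
Result: 3.10 × 4.552e32 = 1.411e33 m/s².

1.411e33 m/s²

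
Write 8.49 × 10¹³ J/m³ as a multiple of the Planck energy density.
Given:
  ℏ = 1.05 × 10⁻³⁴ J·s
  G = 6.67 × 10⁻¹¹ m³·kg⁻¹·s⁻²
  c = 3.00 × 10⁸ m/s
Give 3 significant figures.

Planck energy density: u_P = c⁷/(ℏG²) = 4.68 × 10¹¹³ J/m³.
8.49 × 10¹³ / 4.68 × 10¹¹³ = 1.81 × 10⁻¹⁰⁰

1.81 × 10⁻¹⁰⁰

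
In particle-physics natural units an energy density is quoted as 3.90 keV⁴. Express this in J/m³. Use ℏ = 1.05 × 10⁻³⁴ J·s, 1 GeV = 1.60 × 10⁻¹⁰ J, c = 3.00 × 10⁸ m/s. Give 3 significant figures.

[E]/[L]³ = [E]⁴/(ℏc)³; restore (ℏc)⁻³.
1 GeV⁴ → 1/(ℏc)³ × (1 GeV in J)⁴ = 2.10 × 10³⁷ J/m³.
Convert the energy scale: 3.90 keV⁴ = 3.90 × 10⁻²⁴ GeV⁴.
Result: 3.90 × 10⁻²⁴ × 2.10 × 10³⁷ = 8.18 × 10¹³ J/m³.

8.18 × 10¹³ J/m³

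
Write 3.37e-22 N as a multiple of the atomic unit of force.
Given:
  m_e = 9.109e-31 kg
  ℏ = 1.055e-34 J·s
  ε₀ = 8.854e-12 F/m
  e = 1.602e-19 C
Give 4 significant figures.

atomic unit of force: F_au = E_h/a₀ = m_e²e⁶/((4πε₀)³ℏ⁴) = 8.220e-8 N.
3.37e-22 / 8.220e-8 = 4.100e-15

4.100e-15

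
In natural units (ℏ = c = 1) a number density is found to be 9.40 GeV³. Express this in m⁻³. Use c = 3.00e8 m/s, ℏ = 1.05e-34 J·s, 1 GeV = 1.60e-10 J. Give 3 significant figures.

1.23e48 m⁻³

Number density is [L]⁻³ = [E]³/(ℏc)³.
1 GeV³ → 1/(ℏc)³ × (1 GeV in J)³ = 1.31e47 m⁻³.
Result: 9.40 × 1.31e47 = 1.23e48 m⁻³.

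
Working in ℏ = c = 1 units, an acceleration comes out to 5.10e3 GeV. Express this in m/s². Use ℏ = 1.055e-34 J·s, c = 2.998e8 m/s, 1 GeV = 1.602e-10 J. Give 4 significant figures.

2.322e36 m/s²

Acceleration is [L]/[T]² = c·[E]/ℏ.
1 GeV → c/ℏ × (1 GeV in J) = 4.552e32 m/s².
Result: 5.10e3 × 4.552e32 = 2.322e36 m/s².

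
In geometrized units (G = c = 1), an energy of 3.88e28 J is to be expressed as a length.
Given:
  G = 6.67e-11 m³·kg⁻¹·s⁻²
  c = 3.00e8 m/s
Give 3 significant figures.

Energy → length via G/c⁴.
3.88e28 J × (G/c⁴) = 3.20e-16 m

3.20e-16 m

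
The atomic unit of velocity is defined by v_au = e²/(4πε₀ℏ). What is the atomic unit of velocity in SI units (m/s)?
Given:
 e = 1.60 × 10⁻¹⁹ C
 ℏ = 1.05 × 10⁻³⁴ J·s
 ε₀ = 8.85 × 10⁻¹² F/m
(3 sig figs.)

2.19 × 10⁶ m/s

v_au = e²/(4πε₀ℏ)
  = 2.56 × 10⁻³⁸ / 1.17 × 10⁻⁴⁴
  = 2.19 × 10⁶ m/s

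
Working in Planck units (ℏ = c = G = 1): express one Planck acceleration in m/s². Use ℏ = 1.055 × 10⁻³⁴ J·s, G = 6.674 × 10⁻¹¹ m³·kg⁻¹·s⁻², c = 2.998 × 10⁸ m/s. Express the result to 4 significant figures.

From ℏ = c = G = 1 the acceleration scale is a_P = √(c⁷/(ℏG)).
  = √(3.092 × 10¹⁰³)
  = 5.560 × 10⁵¹ m/s²

5.560 × 10⁵¹ m/s²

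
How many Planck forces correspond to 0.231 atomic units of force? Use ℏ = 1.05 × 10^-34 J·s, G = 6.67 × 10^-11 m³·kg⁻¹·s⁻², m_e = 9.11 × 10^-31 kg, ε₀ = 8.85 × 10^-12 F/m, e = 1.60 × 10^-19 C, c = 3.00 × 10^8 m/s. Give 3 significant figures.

1.58 × 10^-52

atomic unit of force: F_au = E_h/a₀ = m_e²e⁶/((4πε₀)³ℏ⁴) = 8.33 × 10^-8 N
Planck force: F_P = c⁴/G = 1.21 × 10^44 N
0.231 × 8.33 × 10^-8 / 1.21 × 10^44 = 1.58 × 10^-52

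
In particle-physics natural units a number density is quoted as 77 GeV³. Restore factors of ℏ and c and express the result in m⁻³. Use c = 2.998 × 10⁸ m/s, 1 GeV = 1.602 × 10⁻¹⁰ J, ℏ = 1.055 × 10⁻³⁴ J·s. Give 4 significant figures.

1.001 × 10⁴⁹ m⁻³

Number density is [L]⁻³ = [E]³/(ℏc)³.
1 GeV³ → 1/(ℏc)³ × (1 GeV in J)³ = 1.299 × 10⁴⁷ m⁻³.
Result: 77 × 1.299 × 10⁴⁷ = 1.001 × 10⁴⁹ m⁻³.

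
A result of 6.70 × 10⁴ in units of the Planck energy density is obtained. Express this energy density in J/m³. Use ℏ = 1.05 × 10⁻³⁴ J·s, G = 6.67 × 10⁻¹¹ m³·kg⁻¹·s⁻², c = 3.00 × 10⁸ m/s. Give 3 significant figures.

3.14 × 10¹¹⁸ J/m³

One Planck energy density: u_P = c⁷/(ℏG²) = 4.68 × 10¹¹³ J/m³.
6.70 × 10⁴ × 4.68 × 10¹¹³ J/m³ = 3.14 × 10¹¹⁸ J/m³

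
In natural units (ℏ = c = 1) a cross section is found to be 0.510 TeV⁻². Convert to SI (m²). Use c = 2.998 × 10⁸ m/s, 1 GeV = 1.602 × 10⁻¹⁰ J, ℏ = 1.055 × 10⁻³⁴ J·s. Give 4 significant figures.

1.988 × 10⁻³⁸ m²

Area is [L]² = [E]⁻²·(ℏc)²; restore (ℏc)².
1 GeV⁻² → (ℏc)² × (1 GeV in J)⁻² = 3.898 × 10⁻³² m².
Convert the energy scale: 0.510 TeV⁻² = 5.10 × 10⁻⁷ GeV⁻².
Result: 5.10 × 10⁻⁷ × 3.898 × 10⁻³² = 1.988 × 10⁻³⁸ m².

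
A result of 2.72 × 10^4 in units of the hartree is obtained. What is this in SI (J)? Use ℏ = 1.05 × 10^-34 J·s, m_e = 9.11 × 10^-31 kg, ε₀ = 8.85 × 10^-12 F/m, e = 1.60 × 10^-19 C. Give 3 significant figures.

1.19 × 10^-13 J

One hartree: E_h = m_e e⁴/(4πε₀ℏ)² = 4.38 × 10^-18 J.
2.72 × 10^4 × 4.38 × 10^-18 J = 1.19 × 10^-13 J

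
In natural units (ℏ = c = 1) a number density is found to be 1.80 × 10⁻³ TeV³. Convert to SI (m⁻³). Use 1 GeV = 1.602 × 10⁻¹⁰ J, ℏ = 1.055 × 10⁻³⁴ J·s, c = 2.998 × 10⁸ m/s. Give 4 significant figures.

2.339 × 10⁵³ m⁻³

Number density is [L]⁻³ = [E]³/(ℏc)³.
1 GeV³ → 1/(ℏc)³ × (1 GeV in J)³ = 1.299 × 10⁴⁷ m⁻³.
Convert the energy scale: 1.80 × 10⁻³ TeV³ = 1.80 × 10⁶ GeV³.
Result: 1.80 × 10⁶ × 1.299 × 10⁴⁷ = 2.339 × 10⁵³ m⁻³.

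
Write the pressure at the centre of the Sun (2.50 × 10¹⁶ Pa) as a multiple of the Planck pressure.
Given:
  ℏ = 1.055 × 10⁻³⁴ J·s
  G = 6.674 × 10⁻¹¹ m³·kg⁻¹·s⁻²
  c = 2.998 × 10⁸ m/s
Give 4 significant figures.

Planck pressure: p_P = c⁷/(ℏG²) = 4.632 × 10¹¹³ Pa.
2.50 × 10¹⁶ / 4.632 × 10¹¹³ = 5.397 × 10⁻⁹⁸

5.397 × 10⁻⁹⁸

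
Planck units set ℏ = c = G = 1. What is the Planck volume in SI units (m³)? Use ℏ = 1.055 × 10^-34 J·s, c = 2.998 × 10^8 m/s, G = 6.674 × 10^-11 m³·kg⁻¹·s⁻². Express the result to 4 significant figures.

From ℏ = c = G = 1 the volume scale is V_P = (ℏG/c³)^(3/2).
  = √(1.784 × 10^-209)
  = 4.224 × 10^-105 m³

4.224 × 10^-105 m³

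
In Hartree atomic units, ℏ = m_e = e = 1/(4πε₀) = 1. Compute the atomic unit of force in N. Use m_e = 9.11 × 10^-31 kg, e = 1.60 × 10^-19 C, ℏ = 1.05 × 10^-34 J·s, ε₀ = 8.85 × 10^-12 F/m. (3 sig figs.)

From ℏ = m_e = e = 1/(4πε₀) = 1 the force scale is F_au = E_h/a₀ = m_e²e⁶/((4πε₀)³ℏ⁴).
E_h = 4.38 × 10^-18 J
a₀ = 5.26 × 10^-11 m
E_h/a₀ = 8.33 × 10^-8 N

8.33 × 10^-8 N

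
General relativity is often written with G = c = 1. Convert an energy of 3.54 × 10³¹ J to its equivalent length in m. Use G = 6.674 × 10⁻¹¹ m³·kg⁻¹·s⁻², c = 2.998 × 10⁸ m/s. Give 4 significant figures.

2.925 × 10⁻¹³ m

Energy → length via G/c⁴.
3.54 × 10³¹ J × (G/c⁴) = 2.925 × 10⁻¹³ m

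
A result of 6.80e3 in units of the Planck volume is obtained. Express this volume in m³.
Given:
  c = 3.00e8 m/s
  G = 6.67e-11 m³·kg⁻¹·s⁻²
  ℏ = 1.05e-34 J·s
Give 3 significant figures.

2.84e-101 m³

One Planck volume: V_P = (ℏG/c³)^(3/2) = 4.18e-105 m³.
6.80e3 × 4.18e-105 m³ = 2.84e-101 m³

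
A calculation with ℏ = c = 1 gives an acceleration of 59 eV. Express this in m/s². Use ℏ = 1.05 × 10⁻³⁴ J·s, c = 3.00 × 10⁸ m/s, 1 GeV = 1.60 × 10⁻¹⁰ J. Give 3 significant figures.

Acceleration is [L]/[T]² = c·[E]/ℏ.
1 GeV → c/ℏ × (1 GeV in J) = 4.57 × 10³² m/s².
Convert the energy scale: 59 eV = 5.90 × 10⁻⁸ GeV.
Result: 5.90 × 10⁻⁸ × 4.57 × 10³² = 2.70 × 10²⁵ m/s².

2.70 × 10²⁵ m/s²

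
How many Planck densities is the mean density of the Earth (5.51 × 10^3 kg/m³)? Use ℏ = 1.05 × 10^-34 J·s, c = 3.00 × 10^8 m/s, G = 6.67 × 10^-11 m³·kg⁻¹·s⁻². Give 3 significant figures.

1.06 × 10^-93

Planck density: ρ_P = c⁵/(ℏG²) = 5.20 × 10^96 kg/m³.
5.51 × 10^3 / 5.20 × 10^96 = 1.06 × 10^-93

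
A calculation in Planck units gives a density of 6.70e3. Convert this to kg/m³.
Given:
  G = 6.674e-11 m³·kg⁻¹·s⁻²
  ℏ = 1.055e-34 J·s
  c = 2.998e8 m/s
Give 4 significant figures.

3.453e100 kg/m³

One Planck density: ρ_P = c⁵/(ℏG²) = 5.154e96 kg/m³.
6.70e3 × 5.154e96 kg/m³ = 3.453e100 kg/m³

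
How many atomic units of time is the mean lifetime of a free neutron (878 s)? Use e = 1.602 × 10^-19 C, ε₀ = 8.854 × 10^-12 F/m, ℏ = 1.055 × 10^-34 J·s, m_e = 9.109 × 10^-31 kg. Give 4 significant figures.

3.624 × 10^19

atomic unit of time: τ_au = (4πε₀)²ℏ³/(m_e e⁴) = 2.423 × 10^-17 s.
878 / 2.423 × 10^-17 = 3.624 × 10^19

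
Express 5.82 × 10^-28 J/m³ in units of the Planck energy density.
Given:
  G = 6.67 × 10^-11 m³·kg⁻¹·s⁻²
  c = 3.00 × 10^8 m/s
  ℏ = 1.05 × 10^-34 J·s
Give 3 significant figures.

Planck energy density: u_P = c⁷/(ℏG²) = 4.68 × 10^113 J/m³.
5.82 × 10^-28 / 4.68 × 10^113 = 1.24 × 10^-141

1.24 × 10^-141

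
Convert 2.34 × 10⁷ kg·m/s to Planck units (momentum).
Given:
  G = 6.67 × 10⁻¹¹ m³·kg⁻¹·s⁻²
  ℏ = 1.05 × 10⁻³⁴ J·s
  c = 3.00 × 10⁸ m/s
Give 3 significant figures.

Planck momentum: p_P = √(ℏc³/G) = 6.52 kg·m/s.
2.34 × 10⁷ / 6.52 = 3.59 × 10⁶

3.59 × 10⁶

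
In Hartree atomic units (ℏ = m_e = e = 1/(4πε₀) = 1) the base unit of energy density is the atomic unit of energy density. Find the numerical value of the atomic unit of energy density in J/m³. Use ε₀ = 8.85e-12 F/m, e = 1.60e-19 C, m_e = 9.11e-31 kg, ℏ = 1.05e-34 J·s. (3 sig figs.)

u_au = E_h/a₀³ = m_e⁴e¹⁰/((4πε₀)⁵ℏ⁸)
E_h = 4.38e-18 J
a₀ = 5.26e-11 m
E_h/a₀³ = 3.01e13 J/m³

3.01e13 J/m³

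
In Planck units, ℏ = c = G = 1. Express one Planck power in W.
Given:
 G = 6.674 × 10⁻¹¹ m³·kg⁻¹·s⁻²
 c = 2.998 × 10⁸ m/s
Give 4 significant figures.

Dimensional analysis gives P_P = c⁵/G.
  = 2.422 × 10⁴² / 6.674 × 10⁻¹¹
  = 3.629 × 10⁵² W

3.629 × 10⁵² W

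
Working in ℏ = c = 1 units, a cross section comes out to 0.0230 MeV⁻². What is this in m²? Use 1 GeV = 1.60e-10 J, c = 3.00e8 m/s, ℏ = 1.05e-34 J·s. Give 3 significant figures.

8.91e-28 m²

Area is [L]² = [E]⁻²·(ℏc)²; restore (ℏc)².
1 GeV⁻² → (ℏc)² × (1 GeV in J)⁻² = 3.88e-32 m².
Convert the energy scale: 0.0230 MeV⁻² = 2.30e4 GeV⁻².
Result: 2.30e4 × 3.88e-32 = 8.91e-28 m².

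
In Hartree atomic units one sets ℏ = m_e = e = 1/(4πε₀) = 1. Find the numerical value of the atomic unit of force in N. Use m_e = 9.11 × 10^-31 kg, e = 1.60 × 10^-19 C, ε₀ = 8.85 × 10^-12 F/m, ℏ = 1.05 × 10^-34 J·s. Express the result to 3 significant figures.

F_au = E_h/a₀ = m_e²e⁶/((4πε₀)³ℏ⁴)
E_h = 4.38 × 10^-18 J
a₀ = 5.26 × 10^-11 m
E_h/a₀ = 8.33 × 10^-8 N

8.33 × 10^-8 N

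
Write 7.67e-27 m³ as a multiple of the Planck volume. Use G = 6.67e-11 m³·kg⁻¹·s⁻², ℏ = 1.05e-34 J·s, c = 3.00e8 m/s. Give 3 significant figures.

1.84e78

Planck volume: V_P = (ℏG/c³)^(3/2) = 4.18e-105 m³.
7.67e-27 / 4.18e-105 = 1.84e78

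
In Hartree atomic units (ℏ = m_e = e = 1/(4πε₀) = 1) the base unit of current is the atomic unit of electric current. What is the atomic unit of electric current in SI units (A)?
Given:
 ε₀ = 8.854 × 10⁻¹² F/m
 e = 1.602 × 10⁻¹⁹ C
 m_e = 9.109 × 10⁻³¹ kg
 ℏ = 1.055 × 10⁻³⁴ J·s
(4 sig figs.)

6.612 × 10⁻³ A

I_au = e E_h/ℏ = m_e e⁵/((4πε₀)²ℏ³)
E_h = 4.354 × 10⁻¹⁸ J
e·E_h/ℏ = 6.612 × 10⁻³ A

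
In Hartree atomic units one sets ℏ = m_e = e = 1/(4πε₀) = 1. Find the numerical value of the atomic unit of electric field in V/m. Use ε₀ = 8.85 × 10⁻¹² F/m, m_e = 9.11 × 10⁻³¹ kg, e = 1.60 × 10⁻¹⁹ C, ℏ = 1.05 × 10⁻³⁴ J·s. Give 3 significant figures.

E_au = E_h/(e a₀) = m_e²e⁵/((4πε₀)³ℏ⁴)
E_h = 4.38 × 10⁻¹⁸ J
a₀ = 5.26 × 10⁻¹¹ m
E_h/(e·a₀) = 5.20 × 10¹¹ V/m

5.20 × 10¹¹ V/m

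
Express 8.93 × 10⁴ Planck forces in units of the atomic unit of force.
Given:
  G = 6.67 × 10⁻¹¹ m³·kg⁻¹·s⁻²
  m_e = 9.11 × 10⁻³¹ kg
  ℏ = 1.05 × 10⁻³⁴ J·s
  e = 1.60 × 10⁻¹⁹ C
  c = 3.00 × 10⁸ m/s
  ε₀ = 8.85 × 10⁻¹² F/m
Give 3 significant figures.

1.30 × 10⁵⁶

Planck force: F_P = c⁴/G = 1.21 × 10⁴⁴ N
atomic unit of force: F_au = E_h/a₀ = m_e²e⁶/((4πε₀)³ℏ⁴) = 8.33 × 10⁻⁸ N
8.93 × 10⁴ × 1.21 × 10⁴⁴ / 8.33 × 10⁻⁸ = 1.30 × 10⁵⁶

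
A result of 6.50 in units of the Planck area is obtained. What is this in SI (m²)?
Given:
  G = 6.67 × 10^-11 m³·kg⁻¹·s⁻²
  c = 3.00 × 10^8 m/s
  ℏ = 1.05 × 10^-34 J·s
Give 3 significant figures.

1.69 × 10^-69 m²

One Planck area: A_P = ℏG/c³ = 2.59 × 10^-70 m².
6.50 × 2.59 × 10^-70 m² = 1.69 × 10^-69 m²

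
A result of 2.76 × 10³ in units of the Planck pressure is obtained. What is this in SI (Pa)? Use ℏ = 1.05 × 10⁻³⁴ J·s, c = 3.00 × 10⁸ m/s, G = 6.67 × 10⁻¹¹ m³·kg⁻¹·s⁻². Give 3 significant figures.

One Planck pressure: p_P = c⁷/(ℏG²) = 4.68 × 10¹¹³ Pa.
2.76 × 10³ × 4.68 × 10¹¹³ Pa = 1.29 × 10¹¹⁷ Pa

1.29 × 10¹¹⁷ Pa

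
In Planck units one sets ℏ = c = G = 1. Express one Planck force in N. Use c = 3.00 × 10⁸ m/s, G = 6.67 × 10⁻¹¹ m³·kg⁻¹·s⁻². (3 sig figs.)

1.21 × 10⁴⁴ N

F_P = c⁴/G
  = 8.10 × 10³³ / 6.67 × 10⁻¹¹
  = 1.21 × 10⁴⁴ N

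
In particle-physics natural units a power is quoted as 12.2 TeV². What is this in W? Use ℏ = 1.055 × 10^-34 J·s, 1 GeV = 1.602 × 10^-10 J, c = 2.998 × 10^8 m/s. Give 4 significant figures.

2.968 × 10^21 W

Power is [E]/[T] = [E]²/ℏ.
1 GeV² → 1/ℏ × (1 GeV in J)² = 2.433 × 10^14 W.
Convert the energy scale: 12.2 TeV² = 1.22 × 10^7 GeV².
Result: 1.22 × 10^7 × 2.433 × 10^14 = 2.968 × 10^21 W.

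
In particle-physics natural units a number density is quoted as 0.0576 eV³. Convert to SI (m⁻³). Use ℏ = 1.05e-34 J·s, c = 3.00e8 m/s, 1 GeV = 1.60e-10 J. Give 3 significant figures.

7.55e18 m⁻³

Number density is [L]⁻³ = [E]³/(ℏc)³.
1 GeV³ → 1/(ℏc)³ × (1 GeV in J)³ = 1.31e47 m⁻³.
Convert the energy scale: 0.0576 eV³ = 5.76e-29 GeV³.
Result: 5.76e-29 × 1.31e47 = 7.55e18 m⁻³.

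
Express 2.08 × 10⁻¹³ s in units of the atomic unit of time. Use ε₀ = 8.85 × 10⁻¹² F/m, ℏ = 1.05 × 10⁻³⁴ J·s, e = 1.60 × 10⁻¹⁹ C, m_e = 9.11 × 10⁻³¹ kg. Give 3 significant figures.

8.67 × 10³

atomic unit of time: τ_au = (4πε₀)²ℏ³/(m_e e⁴) = 2.40 × 10⁻¹⁷ s.
2.08 × 10⁻¹³ / 2.40 × 10⁻¹⁷ = 8.67 × 10³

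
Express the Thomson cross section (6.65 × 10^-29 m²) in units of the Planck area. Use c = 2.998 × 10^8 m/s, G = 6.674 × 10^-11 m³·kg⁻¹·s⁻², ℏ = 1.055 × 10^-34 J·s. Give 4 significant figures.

2.545 × 10^41

Planck area: A_P = ℏG/c³ = 2.613 × 10^-70 m².
6.65 × 10^-29 / 2.613 × 10^-70 = 2.545 × 10^41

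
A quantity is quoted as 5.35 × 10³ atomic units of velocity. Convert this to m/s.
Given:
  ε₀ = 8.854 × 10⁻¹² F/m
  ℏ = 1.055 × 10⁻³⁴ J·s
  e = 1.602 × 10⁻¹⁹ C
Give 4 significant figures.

One atomic unit of velocity: v_au = e²/(4πε₀ℏ) = 2.186 × 10⁶ m/s.
5.35 × 10³ × 2.186 × 10⁶ m/s = 1.170 × 10¹⁰ m/s

1.170 × 10¹⁰ m/s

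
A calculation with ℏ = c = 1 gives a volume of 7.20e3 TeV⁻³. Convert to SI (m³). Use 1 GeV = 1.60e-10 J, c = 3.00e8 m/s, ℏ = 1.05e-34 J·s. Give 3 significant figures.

5.49e-53 m³

Volume is [L]³ = [E]⁻³·(ℏc)³.
1 GeV⁻³ → (ℏc)³ × (1 GeV in J)⁻³ = 7.63e-48 m³.
Convert the energy scale: 7.20e3 TeV⁻³ = 7.20e-6 GeV⁻³.
Result: 7.20e-6 × 7.63e-48 = 5.49e-53 m³.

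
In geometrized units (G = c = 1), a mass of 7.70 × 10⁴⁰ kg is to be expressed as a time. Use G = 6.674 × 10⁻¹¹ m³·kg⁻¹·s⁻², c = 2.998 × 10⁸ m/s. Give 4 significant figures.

1.907 × 10⁵ s

Mass → time via G/c³.
7.70 × 10⁴⁰ kg × (G/c³) = 1.907 × 10⁵ s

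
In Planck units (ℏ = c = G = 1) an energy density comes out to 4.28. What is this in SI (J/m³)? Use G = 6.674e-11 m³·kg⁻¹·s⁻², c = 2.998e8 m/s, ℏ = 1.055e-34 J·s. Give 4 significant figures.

One Planck energy density: u_P = c⁷/(ℏG²) = 4.632e113 J/m³.
4.28 × 4.632e113 J/m³ = 1.983e114 J/m³

1.983e114 J/m³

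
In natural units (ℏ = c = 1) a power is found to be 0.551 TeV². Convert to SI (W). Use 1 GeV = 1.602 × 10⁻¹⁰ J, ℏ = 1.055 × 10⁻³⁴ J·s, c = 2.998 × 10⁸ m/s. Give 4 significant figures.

Power is [E]/[T] = [E]²/ℏ.
1 GeV² → 1/ℏ × (1 GeV in J)² = 2.433 × 10¹⁴ W.
Convert the energy scale: 0.551 TeV² = 5.51 × 10⁵ GeV².
Result: 5.51 × 10⁵ × 2.433 × 10¹⁴ = 1.340 × 10²⁰ W.

1.340 × 10²⁰ W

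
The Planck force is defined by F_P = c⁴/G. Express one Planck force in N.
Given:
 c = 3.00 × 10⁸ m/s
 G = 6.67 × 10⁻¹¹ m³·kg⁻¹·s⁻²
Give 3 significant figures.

1.21 × 10⁴⁴ N

F_P = c⁴/G
  = 8.10 × 10³³ / 6.67 × 10⁻¹¹
  = 1.21 × 10⁴⁴ N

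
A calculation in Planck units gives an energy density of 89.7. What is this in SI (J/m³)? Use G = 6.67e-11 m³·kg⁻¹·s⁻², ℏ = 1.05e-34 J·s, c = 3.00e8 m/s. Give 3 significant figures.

One Planck energy density: u_P = c⁷/(ℏG²) = 4.68e113 J/m³.
89.7 × 4.68e113 J/m³ = 4.20e115 J/m³

4.20e115 J/m³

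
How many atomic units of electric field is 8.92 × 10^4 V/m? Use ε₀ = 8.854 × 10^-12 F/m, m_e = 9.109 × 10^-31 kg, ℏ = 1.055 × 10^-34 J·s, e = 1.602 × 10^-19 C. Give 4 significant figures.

atomic unit of electric field: E_au = E_h/(e a₀) = m_e²e⁵/((4πε₀)³ℏ⁴) = 5.131 × 10^11 V/m.
8.92 × 10^4 / 5.131 × 10^11 = 1.738 × 10^-7

1.738 × 10^-7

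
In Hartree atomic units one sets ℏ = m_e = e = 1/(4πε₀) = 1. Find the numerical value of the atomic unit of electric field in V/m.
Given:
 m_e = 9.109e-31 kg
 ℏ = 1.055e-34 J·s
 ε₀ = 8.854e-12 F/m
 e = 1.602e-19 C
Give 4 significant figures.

E_au = E_h/(e a₀) = m_e²e⁵/((4πε₀)³ℏ⁴)
E_h = 4.354e-18 J
a₀ = 5.297e-11 m
E_h/(e·a₀) = 5.131e11 V/m

5.131e11 V/m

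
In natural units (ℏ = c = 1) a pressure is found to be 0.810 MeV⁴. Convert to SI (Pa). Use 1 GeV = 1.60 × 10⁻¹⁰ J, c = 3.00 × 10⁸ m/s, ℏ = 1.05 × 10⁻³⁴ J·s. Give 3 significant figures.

1.70 × 10²⁵ Pa

Pressure is [E]/[L]³ = [E]⁴/(ℏc)³.
1 GeV⁴ → 1/(ℏc)³ × (1 GeV in J)⁴ = 2.10 × 10³⁷ Pa.
Convert the energy scale: 0.810 MeV⁴ = 8.10 × 10⁻¹³ GeV⁴.
Result: 8.10 × 10⁻¹³ × 2.10 × 10³⁷ = 1.70 × 10²⁵ Pa.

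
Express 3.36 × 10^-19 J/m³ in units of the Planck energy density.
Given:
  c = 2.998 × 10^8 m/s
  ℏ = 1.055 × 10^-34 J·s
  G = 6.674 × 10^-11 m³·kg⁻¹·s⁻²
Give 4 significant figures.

Planck energy density: u_P = c⁷/(ℏG²) = 4.632 × 10^113 J/m³.
3.36 × 10^-19 / 4.632 × 10^113 = 7.253 × 10^-133

7.253 × 10^-133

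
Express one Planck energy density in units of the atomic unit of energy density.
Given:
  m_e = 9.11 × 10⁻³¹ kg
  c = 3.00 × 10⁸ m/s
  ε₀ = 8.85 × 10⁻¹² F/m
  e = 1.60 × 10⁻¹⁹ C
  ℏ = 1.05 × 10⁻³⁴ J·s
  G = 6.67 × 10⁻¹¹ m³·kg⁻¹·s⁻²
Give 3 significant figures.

1.55 × 10¹⁰⁰

Planck energy density: u_P = c⁷/(ℏG²) = 4.68 × 10¹¹³ J/m³
atomic unit of energy density: u_au = E_h/a₀³ = m_e⁴e¹⁰/((4πε₀)⁵ℏ⁸) = 3.01 × 10¹³ J/m³
ratio = 4.68 × 10¹¹³ / 3.01 × 10¹³ = 1.55 × 10¹⁰⁰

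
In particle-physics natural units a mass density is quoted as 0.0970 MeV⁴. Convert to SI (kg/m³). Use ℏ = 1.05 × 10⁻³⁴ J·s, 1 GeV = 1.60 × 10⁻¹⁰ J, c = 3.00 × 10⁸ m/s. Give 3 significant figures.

Mass density is [E]/(c²[L]³) = [E]⁴/(ℏ³c⁵).
1 GeV⁴ → 1/(ℏ³c⁵) × (1 GeV in J)⁴ = 2.33 × 10²⁰ kg/m³.
Convert the energy scale: 0.0970 MeV⁴ = 9.70 × 10⁻¹⁴ GeV⁴.
Result: 9.70 × 10⁻¹⁴ × 2.33 × 10²⁰ = 2.26 × 10⁷ kg/m³.

2.26 × 10⁷ kg/m³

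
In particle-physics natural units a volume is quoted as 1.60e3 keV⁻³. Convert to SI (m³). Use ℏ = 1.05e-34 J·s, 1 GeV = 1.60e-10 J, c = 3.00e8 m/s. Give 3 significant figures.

1.22e-26 m³

Volume is [L]³ = [E]⁻³·(ℏc)³.
1 GeV⁻³ → (ℏc)³ × (1 GeV in J)⁻³ = 7.63e-48 m³.
Convert the energy scale: 1.60e3 keV⁻³ = 1.60e21 GeV⁻³.
Result: 1.60e21 × 7.63e-48 = 1.22e-26 m³.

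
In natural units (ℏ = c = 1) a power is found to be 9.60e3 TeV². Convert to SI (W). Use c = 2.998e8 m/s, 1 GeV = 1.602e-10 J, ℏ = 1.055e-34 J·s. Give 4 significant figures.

2.335e24 W

Power is [E]/[T] = [E]²/ℏ.
1 GeV² → 1/ℏ × (1 GeV in J)² = 2.433e14 W.
Convert the energy scale: 9.60e3 TeV² = 9.60e9 GeV².
Result: 9.60e9 × 2.433e14 = 2.335e24 W.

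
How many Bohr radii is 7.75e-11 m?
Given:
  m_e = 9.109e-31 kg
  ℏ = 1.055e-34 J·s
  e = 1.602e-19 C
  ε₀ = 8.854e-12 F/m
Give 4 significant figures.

1.463

Bohr radius: a₀ = 4πε₀ℏ²/(m_e e²) = 5.297e-11 m.
7.75e-11 / 5.297e-11 = 1.463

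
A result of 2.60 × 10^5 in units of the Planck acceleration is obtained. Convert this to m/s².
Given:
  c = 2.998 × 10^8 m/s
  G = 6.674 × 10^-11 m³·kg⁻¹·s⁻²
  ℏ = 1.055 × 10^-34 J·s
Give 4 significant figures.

One Planck acceleration: a_P = √(c⁷/(ℏG)) = 5.560 × 10^51 m/s².
2.60 × 10^5 × 5.560 × 10^51 m/s² = 1.446 × 10^57 m/s²

1.446 × 10^57 m/s²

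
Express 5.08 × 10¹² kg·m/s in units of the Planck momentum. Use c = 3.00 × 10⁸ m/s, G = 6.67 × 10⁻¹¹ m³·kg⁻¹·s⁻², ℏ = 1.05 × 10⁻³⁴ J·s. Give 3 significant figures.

7.79 × 10¹¹

Planck momentum: p_P = √(ℏc³/G) = 6.52 kg·m/s.
5.08 × 10¹² / 6.52 = 7.79 × 10¹¹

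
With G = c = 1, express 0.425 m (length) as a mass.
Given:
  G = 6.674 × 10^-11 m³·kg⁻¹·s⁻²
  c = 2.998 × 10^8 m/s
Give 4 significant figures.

Length → mass via c²/G.
0.425 m × (c²/G) = 5.724 × 10^26 kg

5.724 × 10^26 kg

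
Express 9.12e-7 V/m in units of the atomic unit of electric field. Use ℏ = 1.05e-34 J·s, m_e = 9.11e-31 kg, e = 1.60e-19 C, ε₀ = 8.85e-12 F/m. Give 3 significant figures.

1.75e-18

atomic unit of electric field: E_au = E_h/(e a₀) = m_e²e⁵/((4πε₀)³ℏ⁴) = 5.20e11 V/m.
9.12e-7 / 5.20e11 = 1.75e-18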